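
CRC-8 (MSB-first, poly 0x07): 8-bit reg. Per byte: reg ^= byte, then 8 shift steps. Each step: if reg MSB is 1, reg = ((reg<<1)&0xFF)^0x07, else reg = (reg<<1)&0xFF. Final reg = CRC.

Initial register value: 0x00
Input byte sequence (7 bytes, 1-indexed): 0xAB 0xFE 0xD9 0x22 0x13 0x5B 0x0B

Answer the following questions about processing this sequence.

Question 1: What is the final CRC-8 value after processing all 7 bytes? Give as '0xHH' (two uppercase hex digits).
Answer: 0x60

Derivation:
After byte 1 (0xAB): reg=0x58
After byte 2 (0xFE): reg=0x7B
After byte 3 (0xD9): reg=0x67
After byte 4 (0x22): reg=0xDC
After byte 5 (0x13): reg=0x63
After byte 6 (0x5B): reg=0xA8
After byte 7 (0x0B): reg=0x60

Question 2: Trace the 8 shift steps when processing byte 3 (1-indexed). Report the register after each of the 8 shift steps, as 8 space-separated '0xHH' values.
Answer: 0x43 0x86 0x0B 0x16 0x2C 0x58 0xB0 0x67

Derivation:
After byte 1 (0xAB): reg=0x58
After byte 2 (0xFE): reg=0x7B
Register before byte 3: 0x7B
After XOR with byte 0xD9: 0xA2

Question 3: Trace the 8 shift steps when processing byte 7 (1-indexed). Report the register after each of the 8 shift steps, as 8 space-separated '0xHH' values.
Answer: 0x41 0x82 0x03 0x06 0x0C 0x18 0x30 0x60

Derivation:
After byte 1 (0xAB): reg=0x58
After byte 2 (0xFE): reg=0x7B
After byte 3 (0xD9): reg=0x67
After byte 4 (0x22): reg=0xDC
After byte 5 (0x13): reg=0x63
After byte 6 (0x5B): reg=0xA8
Register before byte 7: 0xA8
After XOR with byte 0x0B: 0xA3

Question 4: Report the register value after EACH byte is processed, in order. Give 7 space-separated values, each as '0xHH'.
0x58 0x7B 0x67 0xDC 0x63 0xA8 0x60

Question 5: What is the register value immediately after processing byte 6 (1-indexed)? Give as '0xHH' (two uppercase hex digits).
After byte 1 (0xAB): reg=0x58
After byte 2 (0xFE): reg=0x7B
After byte 3 (0xD9): reg=0x67
After byte 4 (0x22): reg=0xDC
After byte 5 (0x13): reg=0x63
After byte 6 (0x5B): reg=0xA8

Answer: 0xA8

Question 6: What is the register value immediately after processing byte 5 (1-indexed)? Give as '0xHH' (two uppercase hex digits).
Answer: 0x63

Derivation:
After byte 1 (0xAB): reg=0x58
After byte 2 (0xFE): reg=0x7B
After byte 3 (0xD9): reg=0x67
After byte 4 (0x22): reg=0xDC
After byte 5 (0x13): reg=0x63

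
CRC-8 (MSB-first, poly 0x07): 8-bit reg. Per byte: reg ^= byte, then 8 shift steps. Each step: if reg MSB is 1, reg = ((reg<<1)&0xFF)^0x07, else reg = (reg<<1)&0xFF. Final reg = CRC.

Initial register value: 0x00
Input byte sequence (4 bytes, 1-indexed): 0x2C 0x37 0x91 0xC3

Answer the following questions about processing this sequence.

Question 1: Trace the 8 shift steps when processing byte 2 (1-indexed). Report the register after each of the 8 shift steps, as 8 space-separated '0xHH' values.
After byte 1 (0x2C): reg=0xC4
Register before byte 2: 0xC4
After XOR with byte 0x37: 0xF3

Answer: 0xE1 0xC5 0x8D 0x1D 0x3A 0x74 0xE8 0xD7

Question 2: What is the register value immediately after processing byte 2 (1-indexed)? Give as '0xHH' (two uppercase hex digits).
Answer: 0xD7

Derivation:
After byte 1 (0x2C): reg=0xC4
After byte 2 (0x37): reg=0xD7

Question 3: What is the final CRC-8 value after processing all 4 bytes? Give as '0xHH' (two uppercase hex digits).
Answer: 0x62

Derivation:
After byte 1 (0x2C): reg=0xC4
After byte 2 (0x37): reg=0xD7
After byte 3 (0x91): reg=0xD5
After byte 4 (0xC3): reg=0x62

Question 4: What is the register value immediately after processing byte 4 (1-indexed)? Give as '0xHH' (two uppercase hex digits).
After byte 1 (0x2C): reg=0xC4
After byte 2 (0x37): reg=0xD7
After byte 3 (0x91): reg=0xD5
After byte 4 (0xC3): reg=0x62

Answer: 0x62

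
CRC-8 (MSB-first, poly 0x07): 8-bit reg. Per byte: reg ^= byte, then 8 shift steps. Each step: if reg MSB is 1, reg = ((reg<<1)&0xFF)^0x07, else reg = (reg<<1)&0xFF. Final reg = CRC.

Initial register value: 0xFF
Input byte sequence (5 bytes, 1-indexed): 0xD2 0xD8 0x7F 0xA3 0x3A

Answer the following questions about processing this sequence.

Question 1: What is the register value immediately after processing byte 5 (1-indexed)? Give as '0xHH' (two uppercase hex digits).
Answer: 0x4C

Derivation:
After byte 1 (0xD2): reg=0xC3
After byte 2 (0xD8): reg=0x41
After byte 3 (0x7F): reg=0xBA
After byte 4 (0xA3): reg=0x4F
After byte 5 (0x3A): reg=0x4C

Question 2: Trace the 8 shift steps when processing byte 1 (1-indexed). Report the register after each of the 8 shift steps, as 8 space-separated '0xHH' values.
Register before byte 1: 0xFF
After XOR with byte 0xD2: 0x2D

Answer: 0x5A 0xB4 0x6F 0xDE 0xBB 0x71 0xE2 0xC3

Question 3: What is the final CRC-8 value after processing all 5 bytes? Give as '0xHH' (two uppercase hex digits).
After byte 1 (0xD2): reg=0xC3
After byte 2 (0xD8): reg=0x41
After byte 3 (0x7F): reg=0xBA
After byte 4 (0xA3): reg=0x4F
After byte 5 (0x3A): reg=0x4C

Answer: 0x4C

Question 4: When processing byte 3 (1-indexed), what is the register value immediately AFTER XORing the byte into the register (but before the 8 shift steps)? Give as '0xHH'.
Register before byte 3: 0x41
Byte 3: 0x7F
0x41 XOR 0x7F = 0x3E

Answer: 0x3E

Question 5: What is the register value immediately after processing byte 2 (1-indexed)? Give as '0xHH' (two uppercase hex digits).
After byte 1 (0xD2): reg=0xC3
After byte 2 (0xD8): reg=0x41

Answer: 0x41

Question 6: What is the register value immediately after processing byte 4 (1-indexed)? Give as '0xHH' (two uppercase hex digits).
After byte 1 (0xD2): reg=0xC3
After byte 2 (0xD8): reg=0x41
After byte 3 (0x7F): reg=0xBA
After byte 4 (0xA3): reg=0x4F

Answer: 0x4F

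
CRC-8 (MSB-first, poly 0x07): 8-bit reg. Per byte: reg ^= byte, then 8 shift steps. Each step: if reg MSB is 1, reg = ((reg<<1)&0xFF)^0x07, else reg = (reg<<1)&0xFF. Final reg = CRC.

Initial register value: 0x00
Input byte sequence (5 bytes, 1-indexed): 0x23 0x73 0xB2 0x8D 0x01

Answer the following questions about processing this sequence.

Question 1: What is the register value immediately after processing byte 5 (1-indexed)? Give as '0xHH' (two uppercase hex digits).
Answer: 0xAE

Derivation:
After byte 1 (0x23): reg=0xE9
After byte 2 (0x73): reg=0xCF
After byte 3 (0xB2): reg=0x74
After byte 4 (0x8D): reg=0xE1
After byte 5 (0x01): reg=0xAE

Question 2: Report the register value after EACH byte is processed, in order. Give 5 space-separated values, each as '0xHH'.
0xE9 0xCF 0x74 0xE1 0xAE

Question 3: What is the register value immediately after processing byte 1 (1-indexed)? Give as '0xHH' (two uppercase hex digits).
After byte 1 (0x23): reg=0xE9

Answer: 0xE9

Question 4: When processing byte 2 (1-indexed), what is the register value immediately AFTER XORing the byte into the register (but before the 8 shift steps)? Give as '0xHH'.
Answer: 0x9A

Derivation:
Register before byte 2: 0xE9
Byte 2: 0x73
0xE9 XOR 0x73 = 0x9A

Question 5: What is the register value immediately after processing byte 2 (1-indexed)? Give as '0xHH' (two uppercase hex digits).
Answer: 0xCF

Derivation:
After byte 1 (0x23): reg=0xE9
After byte 2 (0x73): reg=0xCF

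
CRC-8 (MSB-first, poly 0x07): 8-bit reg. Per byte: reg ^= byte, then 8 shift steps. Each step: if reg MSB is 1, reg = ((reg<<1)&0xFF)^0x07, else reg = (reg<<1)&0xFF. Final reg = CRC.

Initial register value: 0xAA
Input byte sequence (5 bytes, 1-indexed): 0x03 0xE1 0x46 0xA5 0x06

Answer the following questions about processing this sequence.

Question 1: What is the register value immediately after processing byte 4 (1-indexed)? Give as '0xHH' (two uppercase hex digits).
Answer: 0xAB

Derivation:
After byte 1 (0x03): reg=0x56
After byte 2 (0xE1): reg=0x0C
After byte 3 (0x46): reg=0xF1
After byte 4 (0xA5): reg=0xAB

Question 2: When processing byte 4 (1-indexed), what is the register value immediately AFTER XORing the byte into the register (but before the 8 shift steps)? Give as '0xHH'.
Register before byte 4: 0xF1
Byte 4: 0xA5
0xF1 XOR 0xA5 = 0x54

Answer: 0x54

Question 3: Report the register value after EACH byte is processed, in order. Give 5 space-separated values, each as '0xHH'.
0x56 0x0C 0xF1 0xAB 0x4A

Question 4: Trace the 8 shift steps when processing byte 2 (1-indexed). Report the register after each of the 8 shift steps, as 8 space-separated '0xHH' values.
Answer: 0x69 0xD2 0xA3 0x41 0x82 0x03 0x06 0x0C

Derivation:
After byte 1 (0x03): reg=0x56
Register before byte 2: 0x56
After XOR with byte 0xE1: 0xB7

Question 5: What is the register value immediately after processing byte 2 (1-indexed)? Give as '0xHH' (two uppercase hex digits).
After byte 1 (0x03): reg=0x56
After byte 2 (0xE1): reg=0x0C

Answer: 0x0C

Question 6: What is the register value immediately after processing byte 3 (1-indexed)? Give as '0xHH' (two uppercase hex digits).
After byte 1 (0x03): reg=0x56
After byte 2 (0xE1): reg=0x0C
After byte 3 (0x46): reg=0xF1

Answer: 0xF1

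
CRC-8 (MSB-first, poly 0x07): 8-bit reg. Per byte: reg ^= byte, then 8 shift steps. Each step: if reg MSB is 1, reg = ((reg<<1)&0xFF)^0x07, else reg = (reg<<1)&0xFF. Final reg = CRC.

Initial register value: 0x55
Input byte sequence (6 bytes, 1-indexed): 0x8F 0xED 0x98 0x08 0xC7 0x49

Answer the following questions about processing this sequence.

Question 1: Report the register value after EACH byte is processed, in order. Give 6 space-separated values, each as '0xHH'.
0x08 0xB5 0xC3 0x7F 0x21 0x1F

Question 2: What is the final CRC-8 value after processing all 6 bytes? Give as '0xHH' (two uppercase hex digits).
After byte 1 (0x8F): reg=0x08
After byte 2 (0xED): reg=0xB5
After byte 3 (0x98): reg=0xC3
After byte 4 (0x08): reg=0x7F
After byte 5 (0xC7): reg=0x21
After byte 6 (0x49): reg=0x1F

Answer: 0x1F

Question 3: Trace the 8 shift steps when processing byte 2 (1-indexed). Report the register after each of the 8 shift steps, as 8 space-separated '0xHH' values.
After byte 1 (0x8F): reg=0x08
Register before byte 2: 0x08
After XOR with byte 0xED: 0xE5

Answer: 0xCD 0x9D 0x3D 0x7A 0xF4 0xEF 0xD9 0xB5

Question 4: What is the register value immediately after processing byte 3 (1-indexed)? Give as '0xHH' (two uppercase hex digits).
After byte 1 (0x8F): reg=0x08
After byte 2 (0xED): reg=0xB5
After byte 3 (0x98): reg=0xC3

Answer: 0xC3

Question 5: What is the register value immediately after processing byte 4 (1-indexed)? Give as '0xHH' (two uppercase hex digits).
Answer: 0x7F

Derivation:
After byte 1 (0x8F): reg=0x08
After byte 2 (0xED): reg=0xB5
After byte 3 (0x98): reg=0xC3
After byte 4 (0x08): reg=0x7F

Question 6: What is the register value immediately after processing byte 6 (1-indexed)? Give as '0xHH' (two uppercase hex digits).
Answer: 0x1F

Derivation:
After byte 1 (0x8F): reg=0x08
After byte 2 (0xED): reg=0xB5
After byte 3 (0x98): reg=0xC3
After byte 4 (0x08): reg=0x7F
After byte 5 (0xC7): reg=0x21
After byte 6 (0x49): reg=0x1F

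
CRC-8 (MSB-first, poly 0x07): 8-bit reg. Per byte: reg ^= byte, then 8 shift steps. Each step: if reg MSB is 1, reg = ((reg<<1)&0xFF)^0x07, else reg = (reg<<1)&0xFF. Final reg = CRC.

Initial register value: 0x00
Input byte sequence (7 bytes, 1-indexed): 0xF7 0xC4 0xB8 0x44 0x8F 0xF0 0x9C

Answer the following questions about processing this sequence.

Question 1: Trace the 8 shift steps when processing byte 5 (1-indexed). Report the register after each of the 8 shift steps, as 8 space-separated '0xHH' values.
After byte 1 (0xF7): reg=0xCB
After byte 2 (0xC4): reg=0x2D
After byte 3 (0xB8): reg=0xE2
After byte 4 (0x44): reg=0x7B
Register before byte 5: 0x7B
After XOR with byte 0x8F: 0xF4

Answer: 0xEF 0xD9 0xB5 0x6D 0xDA 0xB3 0x61 0xC2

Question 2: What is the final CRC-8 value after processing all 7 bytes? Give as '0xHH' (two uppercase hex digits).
Answer: 0x0E

Derivation:
After byte 1 (0xF7): reg=0xCB
After byte 2 (0xC4): reg=0x2D
After byte 3 (0xB8): reg=0xE2
After byte 4 (0x44): reg=0x7B
After byte 5 (0x8F): reg=0xC2
After byte 6 (0xF0): reg=0x9E
After byte 7 (0x9C): reg=0x0E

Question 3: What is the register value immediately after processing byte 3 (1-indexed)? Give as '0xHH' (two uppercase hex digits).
Answer: 0xE2

Derivation:
After byte 1 (0xF7): reg=0xCB
After byte 2 (0xC4): reg=0x2D
After byte 3 (0xB8): reg=0xE2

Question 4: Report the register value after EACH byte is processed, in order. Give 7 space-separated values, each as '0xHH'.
0xCB 0x2D 0xE2 0x7B 0xC2 0x9E 0x0E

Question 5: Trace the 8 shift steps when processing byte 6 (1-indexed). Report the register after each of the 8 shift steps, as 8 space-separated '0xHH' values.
After byte 1 (0xF7): reg=0xCB
After byte 2 (0xC4): reg=0x2D
After byte 3 (0xB8): reg=0xE2
After byte 4 (0x44): reg=0x7B
After byte 5 (0x8F): reg=0xC2
Register before byte 6: 0xC2
After XOR with byte 0xF0: 0x32

Answer: 0x64 0xC8 0x97 0x29 0x52 0xA4 0x4F 0x9E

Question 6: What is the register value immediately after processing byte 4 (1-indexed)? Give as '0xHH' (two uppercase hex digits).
After byte 1 (0xF7): reg=0xCB
After byte 2 (0xC4): reg=0x2D
After byte 3 (0xB8): reg=0xE2
After byte 4 (0x44): reg=0x7B

Answer: 0x7B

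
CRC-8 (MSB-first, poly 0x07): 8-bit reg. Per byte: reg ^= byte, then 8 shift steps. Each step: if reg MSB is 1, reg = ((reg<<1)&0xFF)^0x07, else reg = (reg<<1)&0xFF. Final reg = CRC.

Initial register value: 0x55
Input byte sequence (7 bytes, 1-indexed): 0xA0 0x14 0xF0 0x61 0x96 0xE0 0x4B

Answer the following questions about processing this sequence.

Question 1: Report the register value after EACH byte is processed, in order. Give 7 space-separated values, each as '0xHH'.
0xC5 0x39 0x71 0x70 0xBC 0x93 0x06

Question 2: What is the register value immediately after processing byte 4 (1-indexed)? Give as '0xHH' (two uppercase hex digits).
Answer: 0x70

Derivation:
After byte 1 (0xA0): reg=0xC5
After byte 2 (0x14): reg=0x39
After byte 3 (0xF0): reg=0x71
After byte 4 (0x61): reg=0x70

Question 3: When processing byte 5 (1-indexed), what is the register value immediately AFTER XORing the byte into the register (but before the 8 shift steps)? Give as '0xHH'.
Register before byte 5: 0x70
Byte 5: 0x96
0x70 XOR 0x96 = 0xE6

Answer: 0xE6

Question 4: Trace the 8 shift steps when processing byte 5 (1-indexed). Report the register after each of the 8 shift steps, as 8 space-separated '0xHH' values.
Answer: 0xCB 0x91 0x25 0x4A 0x94 0x2F 0x5E 0xBC

Derivation:
After byte 1 (0xA0): reg=0xC5
After byte 2 (0x14): reg=0x39
After byte 3 (0xF0): reg=0x71
After byte 4 (0x61): reg=0x70
Register before byte 5: 0x70
After XOR with byte 0x96: 0xE6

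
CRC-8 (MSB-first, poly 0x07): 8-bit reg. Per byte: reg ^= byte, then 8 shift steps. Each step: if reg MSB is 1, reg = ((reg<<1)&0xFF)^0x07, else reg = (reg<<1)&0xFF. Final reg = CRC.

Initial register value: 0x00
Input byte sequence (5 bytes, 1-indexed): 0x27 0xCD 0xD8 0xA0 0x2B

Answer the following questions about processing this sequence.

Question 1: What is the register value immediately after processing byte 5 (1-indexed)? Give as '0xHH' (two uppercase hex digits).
After byte 1 (0x27): reg=0xF5
After byte 2 (0xCD): reg=0xA8
After byte 3 (0xD8): reg=0x57
After byte 4 (0xA0): reg=0xCB
After byte 5 (0x2B): reg=0xAE

Answer: 0xAE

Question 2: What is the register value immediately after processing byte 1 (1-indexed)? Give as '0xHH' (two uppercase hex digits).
After byte 1 (0x27): reg=0xF5

Answer: 0xF5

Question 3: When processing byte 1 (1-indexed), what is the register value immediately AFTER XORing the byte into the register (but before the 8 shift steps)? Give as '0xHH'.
Answer: 0x27

Derivation:
Register before byte 1: 0x00
Byte 1: 0x27
0x00 XOR 0x27 = 0x27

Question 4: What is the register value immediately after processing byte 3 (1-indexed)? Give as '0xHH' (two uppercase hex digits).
Answer: 0x57

Derivation:
After byte 1 (0x27): reg=0xF5
After byte 2 (0xCD): reg=0xA8
After byte 3 (0xD8): reg=0x57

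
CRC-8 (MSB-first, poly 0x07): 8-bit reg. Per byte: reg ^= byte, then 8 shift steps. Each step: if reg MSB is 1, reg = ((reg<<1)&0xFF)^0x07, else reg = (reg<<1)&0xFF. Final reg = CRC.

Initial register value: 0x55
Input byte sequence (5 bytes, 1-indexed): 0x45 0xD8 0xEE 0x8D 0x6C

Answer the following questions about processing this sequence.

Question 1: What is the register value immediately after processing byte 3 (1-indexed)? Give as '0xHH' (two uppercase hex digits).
After byte 1 (0x45): reg=0x70
After byte 2 (0xD8): reg=0x51
After byte 3 (0xEE): reg=0x34

Answer: 0x34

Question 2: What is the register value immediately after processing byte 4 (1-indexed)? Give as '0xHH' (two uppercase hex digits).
Answer: 0x26

Derivation:
After byte 1 (0x45): reg=0x70
After byte 2 (0xD8): reg=0x51
After byte 3 (0xEE): reg=0x34
After byte 4 (0x8D): reg=0x26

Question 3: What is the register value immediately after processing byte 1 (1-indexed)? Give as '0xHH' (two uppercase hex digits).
After byte 1 (0x45): reg=0x70

Answer: 0x70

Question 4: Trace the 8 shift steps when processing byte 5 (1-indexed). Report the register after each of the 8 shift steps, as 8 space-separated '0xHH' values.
After byte 1 (0x45): reg=0x70
After byte 2 (0xD8): reg=0x51
After byte 3 (0xEE): reg=0x34
After byte 4 (0x8D): reg=0x26
Register before byte 5: 0x26
After XOR with byte 0x6C: 0x4A

Answer: 0x94 0x2F 0x5E 0xBC 0x7F 0xFE 0xFB 0xF1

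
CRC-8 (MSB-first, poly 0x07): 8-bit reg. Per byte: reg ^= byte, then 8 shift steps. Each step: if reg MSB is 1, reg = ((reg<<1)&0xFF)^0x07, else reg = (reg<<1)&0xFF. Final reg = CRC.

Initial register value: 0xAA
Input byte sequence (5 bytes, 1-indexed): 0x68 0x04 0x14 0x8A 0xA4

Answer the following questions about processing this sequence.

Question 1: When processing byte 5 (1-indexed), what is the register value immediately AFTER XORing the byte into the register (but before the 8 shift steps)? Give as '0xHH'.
Answer: 0x35

Derivation:
Register before byte 5: 0x91
Byte 5: 0xA4
0x91 XOR 0xA4 = 0x35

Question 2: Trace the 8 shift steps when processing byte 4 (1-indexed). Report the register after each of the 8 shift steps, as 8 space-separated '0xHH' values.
Answer: 0xD5 0xAD 0x5D 0xBA 0x73 0xE6 0xCB 0x91

Derivation:
After byte 1 (0x68): reg=0x40
After byte 2 (0x04): reg=0xDB
After byte 3 (0x14): reg=0x63
Register before byte 4: 0x63
After XOR with byte 0x8A: 0xE9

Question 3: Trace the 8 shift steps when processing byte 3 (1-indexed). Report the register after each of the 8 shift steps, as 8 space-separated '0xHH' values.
Answer: 0x99 0x35 0x6A 0xD4 0xAF 0x59 0xB2 0x63

Derivation:
After byte 1 (0x68): reg=0x40
After byte 2 (0x04): reg=0xDB
Register before byte 3: 0xDB
After XOR with byte 0x14: 0xCF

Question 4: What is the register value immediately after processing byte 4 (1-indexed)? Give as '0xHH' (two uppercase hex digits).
After byte 1 (0x68): reg=0x40
After byte 2 (0x04): reg=0xDB
After byte 3 (0x14): reg=0x63
After byte 4 (0x8A): reg=0x91

Answer: 0x91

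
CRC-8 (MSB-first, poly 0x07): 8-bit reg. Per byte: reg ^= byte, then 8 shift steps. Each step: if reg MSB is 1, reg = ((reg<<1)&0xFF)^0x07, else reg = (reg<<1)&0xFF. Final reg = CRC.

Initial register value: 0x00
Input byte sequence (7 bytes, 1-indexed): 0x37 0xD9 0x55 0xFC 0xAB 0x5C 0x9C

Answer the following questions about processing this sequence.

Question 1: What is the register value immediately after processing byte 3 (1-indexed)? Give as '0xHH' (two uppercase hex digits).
After byte 1 (0x37): reg=0x85
After byte 2 (0xD9): reg=0x93
After byte 3 (0x55): reg=0x5C

Answer: 0x5C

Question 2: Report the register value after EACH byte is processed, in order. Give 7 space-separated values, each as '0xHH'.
0x85 0x93 0x5C 0x69 0x40 0x54 0x76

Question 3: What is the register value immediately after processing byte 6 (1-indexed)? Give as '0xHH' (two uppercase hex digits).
Answer: 0x54

Derivation:
After byte 1 (0x37): reg=0x85
After byte 2 (0xD9): reg=0x93
After byte 3 (0x55): reg=0x5C
After byte 4 (0xFC): reg=0x69
After byte 5 (0xAB): reg=0x40
After byte 6 (0x5C): reg=0x54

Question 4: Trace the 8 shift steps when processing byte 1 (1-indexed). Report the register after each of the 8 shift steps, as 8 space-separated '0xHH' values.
Register before byte 1: 0x00
After XOR with byte 0x37: 0x37

Answer: 0x6E 0xDC 0xBF 0x79 0xF2 0xE3 0xC1 0x85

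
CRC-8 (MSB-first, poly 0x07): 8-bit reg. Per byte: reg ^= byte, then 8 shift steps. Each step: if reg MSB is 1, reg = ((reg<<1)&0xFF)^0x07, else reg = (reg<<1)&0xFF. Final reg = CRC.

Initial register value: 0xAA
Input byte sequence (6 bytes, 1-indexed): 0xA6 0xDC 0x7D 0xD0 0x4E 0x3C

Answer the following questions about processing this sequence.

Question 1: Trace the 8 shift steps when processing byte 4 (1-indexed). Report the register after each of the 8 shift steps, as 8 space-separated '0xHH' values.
Answer: 0x30 0x60 0xC0 0x87 0x09 0x12 0x24 0x48

Derivation:
After byte 1 (0xA6): reg=0x24
After byte 2 (0xDC): reg=0xE6
After byte 3 (0x7D): reg=0xC8
Register before byte 4: 0xC8
After XOR with byte 0xD0: 0x18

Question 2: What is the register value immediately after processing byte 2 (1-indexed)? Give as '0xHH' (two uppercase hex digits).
Answer: 0xE6

Derivation:
After byte 1 (0xA6): reg=0x24
After byte 2 (0xDC): reg=0xE6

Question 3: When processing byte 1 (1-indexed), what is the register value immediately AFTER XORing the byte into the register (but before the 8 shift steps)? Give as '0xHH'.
Answer: 0x0C

Derivation:
Register before byte 1: 0xAA
Byte 1: 0xA6
0xAA XOR 0xA6 = 0x0C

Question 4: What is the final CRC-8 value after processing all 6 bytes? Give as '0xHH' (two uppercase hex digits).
After byte 1 (0xA6): reg=0x24
After byte 2 (0xDC): reg=0xE6
After byte 3 (0x7D): reg=0xC8
After byte 4 (0xD0): reg=0x48
After byte 5 (0x4E): reg=0x12
After byte 6 (0x3C): reg=0xCA

Answer: 0xCA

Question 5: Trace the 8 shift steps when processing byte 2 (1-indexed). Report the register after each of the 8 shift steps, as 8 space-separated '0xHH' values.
After byte 1 (0xA6): reg=0x24
Register before byte 2: 0x24
After XOR with byte 0xDC: 0xF8

Answer: 0xF7 0xE9 0xD5 0xAD 0x5D 0xBA 0x73 0xE6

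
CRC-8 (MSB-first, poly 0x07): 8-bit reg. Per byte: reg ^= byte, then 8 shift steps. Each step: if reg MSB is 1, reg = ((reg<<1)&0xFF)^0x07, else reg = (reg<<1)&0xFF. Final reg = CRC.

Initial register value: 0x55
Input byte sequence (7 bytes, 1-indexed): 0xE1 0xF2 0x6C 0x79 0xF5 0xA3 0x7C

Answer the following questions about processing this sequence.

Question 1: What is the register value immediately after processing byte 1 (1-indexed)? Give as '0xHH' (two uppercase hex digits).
Answer: 0x05

Derivation:
After byte 1 (0xE1): reg=0x05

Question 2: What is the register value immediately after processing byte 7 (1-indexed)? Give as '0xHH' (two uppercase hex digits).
Answer: 0xB6

Derivation:
After byte 1 (0xE1): reg=0x05
After byte 2 (0xF2): reg=0xCB
After byte 3 (0x6C): reg=0x7C
After byte 4 (0x79): reg=0x1B
After byte 5 (0xF5): reg=0x84
After byte 6 (0xA3): reg=0xF5
After byte 7 (0x7C): reg=0xB6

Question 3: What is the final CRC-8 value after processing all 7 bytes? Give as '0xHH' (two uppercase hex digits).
Answer: 0xB6

Derivation:
After byte 1 (0xE1): reg=0x05
After byte 2 (0xF2): reg=0xCB
After byte 3 (0x6C): reg=0x7C
After byte 4 (0x79): reg=0x1B
After byte 5 (0xF5): reg=0x84
After byte 6 (0xA3): reg=0xF5
After byte 7 (0x7C): reg=0xB6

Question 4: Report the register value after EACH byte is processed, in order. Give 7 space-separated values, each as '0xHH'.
0x05 0xCB 0x7C 0x1B 0x84 0xF5 0xB6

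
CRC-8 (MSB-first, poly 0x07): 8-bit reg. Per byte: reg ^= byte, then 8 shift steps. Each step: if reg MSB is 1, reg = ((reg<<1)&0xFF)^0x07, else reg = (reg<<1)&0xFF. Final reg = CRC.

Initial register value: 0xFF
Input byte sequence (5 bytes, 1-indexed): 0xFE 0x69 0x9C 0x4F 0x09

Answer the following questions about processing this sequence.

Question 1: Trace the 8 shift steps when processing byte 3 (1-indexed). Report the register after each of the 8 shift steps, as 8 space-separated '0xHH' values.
After byte 1 (0xFE): reg=0x07
After byte 2 (0x69): reg=0x0D
Register before byte 3: 0x0D
After XOR with byte 0x9C: 0x91

Answer: 0x25 0x4A 0x94 0x2F 0x5E 0xBC 0x7F 0xFE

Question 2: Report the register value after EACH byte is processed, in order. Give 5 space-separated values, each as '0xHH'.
0x07 0x0D 0xFE 0x1E 0x65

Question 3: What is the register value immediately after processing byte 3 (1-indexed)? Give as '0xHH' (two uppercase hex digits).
After byte 1 (0xFE): reg=0x07
After byte 2 (0x69): reg=0x0D
After byte 3 (0x9C): reg=0xFE

Answer: 0xFE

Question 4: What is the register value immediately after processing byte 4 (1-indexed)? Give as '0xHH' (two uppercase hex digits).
Answer: 0x1E

Derivation:
After byte 1 (0xFE): reg=0x07
After byte 2 (0x69): reg=0x0D
After byte 3 (0x9C): reg=0xFE
After byte 4 (0x4F): reg=0x1E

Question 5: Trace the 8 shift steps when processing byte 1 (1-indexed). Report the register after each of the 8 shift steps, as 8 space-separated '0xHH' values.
Answer: 0x02 0x04 0x08 0x10 0x20 0x40 0x80 0x07

Derivation:
Register before byte 1: 0xFF
After XOR with byte 0xFE: 0x01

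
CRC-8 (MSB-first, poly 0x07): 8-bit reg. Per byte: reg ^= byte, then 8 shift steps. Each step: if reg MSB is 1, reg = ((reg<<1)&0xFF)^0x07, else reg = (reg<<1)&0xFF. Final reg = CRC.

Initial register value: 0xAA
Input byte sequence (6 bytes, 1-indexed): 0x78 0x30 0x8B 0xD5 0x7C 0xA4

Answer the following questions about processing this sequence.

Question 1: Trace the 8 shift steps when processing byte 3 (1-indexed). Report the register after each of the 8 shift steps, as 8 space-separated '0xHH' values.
After byte 1 (0x78): reg=0x30
After byte 2 (0x30): reg=0x00
Register before byte 3: 0x00
After XOR with byte 0x8B: 0x8B

Answer: 0x11 0x22 0x44 0x88 0x17 0x2E 0x5C 0xB8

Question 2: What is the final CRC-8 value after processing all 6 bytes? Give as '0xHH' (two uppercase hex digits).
Answer: 0x7F

Derivation:
After byte 1 (0x78): reg=0x30
After byte 2 (0x30): reg=0x00
After byte 3 (0x8B): reg=0xB8
After byte 4 (0xD5): reg=0x04
After byte 5 (0x7C): reg=0x6F
After byte 6 (0xA4): reg=0x7F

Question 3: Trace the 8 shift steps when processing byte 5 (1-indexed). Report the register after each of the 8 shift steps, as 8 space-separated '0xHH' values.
Answer: 0xF0 0xE7 0xC9 0x95 0x2D 0x5A 0xB4 0x6F

Derivation:
After byte 1 (0x78): reg=0x30
After byte 2 (0x30): reg=0x00
After byte 3 (0x8B): reg=0xB8
After byte 4 (0xD5): reg=0x04
Register before byte 5: 0x04
After XOR with byte 0x7C: 0x78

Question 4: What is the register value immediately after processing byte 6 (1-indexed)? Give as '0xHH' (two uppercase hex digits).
After byte 1 (0x78): reg=0x30
After byte 2 (0x30): reg=0x00
After byte 3 (0x8B): reg=0xB8
After byte 4 (0xD5): reg=0x04
After byte 5 (0x7C): reg=0x6F
After byte 6 (0xA4): reg=0x7F

Answer: 0x7F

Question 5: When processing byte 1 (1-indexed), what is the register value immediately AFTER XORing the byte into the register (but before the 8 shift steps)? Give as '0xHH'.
Answer: 0xD2

Derivation:
Register before byte 1: 0xAA
Byte 1: 0x78
0xAA XOR 0x78 = 0xD2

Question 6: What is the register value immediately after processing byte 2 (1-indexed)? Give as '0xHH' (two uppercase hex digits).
After byte 1 (0x78): reg=0x30
After byte 2 (0x30): reg=0x00

Answer: 0x00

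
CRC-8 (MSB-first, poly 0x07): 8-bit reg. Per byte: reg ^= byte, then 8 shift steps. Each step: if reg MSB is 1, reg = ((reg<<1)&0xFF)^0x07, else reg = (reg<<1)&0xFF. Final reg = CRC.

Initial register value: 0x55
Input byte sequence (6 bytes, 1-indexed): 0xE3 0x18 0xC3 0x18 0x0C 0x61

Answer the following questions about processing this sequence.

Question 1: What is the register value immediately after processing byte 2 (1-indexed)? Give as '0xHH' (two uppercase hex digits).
After byte 1 (0xE3): reg=0x0B
After byte 2 (0x18): reg=0x79

Answer: 0x79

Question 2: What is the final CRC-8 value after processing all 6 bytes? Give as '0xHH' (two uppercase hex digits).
Answer: 0x2B

Derivation:
After byte 1 (0xE3): reg=0x0B
After byte 2 (0x18): reg=0x79
After byte 3 (0xC3): reg=0x2F
After byte 4 (0x18): reg=0x85
After byte 5 (0x0C): reg=0xB6
After byte 6 (0x61): reg=0x2B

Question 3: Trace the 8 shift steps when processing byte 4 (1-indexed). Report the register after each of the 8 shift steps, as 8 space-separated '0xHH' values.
Answer: 0x6E 0xDC 0xBF 0x79 0xF2 0xE3 0xC1 0x85

Derivation:
After byte 1 (0xE3): reg=0x0B
After byte 2 (0x18): reg=0x79
After byte 3 (0xC3): reg=0x2F
Register before byte 4: 0x2F
After XOR with byte 0x18: 0x37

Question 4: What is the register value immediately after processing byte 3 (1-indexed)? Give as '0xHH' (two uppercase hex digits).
Answer: 0x2F

Derivation:
After byte 1 (0xE3): reg=0x0B
After byte 2 (0x18): reg=0x79
After byte 3 (0xC3): reg=0x2F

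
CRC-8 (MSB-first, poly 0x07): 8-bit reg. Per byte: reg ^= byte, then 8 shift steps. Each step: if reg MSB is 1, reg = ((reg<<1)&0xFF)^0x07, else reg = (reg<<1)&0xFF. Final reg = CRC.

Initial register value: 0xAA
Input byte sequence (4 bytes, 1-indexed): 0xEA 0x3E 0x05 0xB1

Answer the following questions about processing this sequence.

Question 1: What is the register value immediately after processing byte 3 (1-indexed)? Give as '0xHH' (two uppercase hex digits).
Answer: 0xB2

Derivation:
After byte 1 (0xEA): reg=0xC7
After byte 2 (0x3E): reg=0xE1
After byte 3 (0x05): reg=0xB2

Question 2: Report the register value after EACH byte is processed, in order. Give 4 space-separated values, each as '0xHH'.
0xC7 0xE1 0xB2 0x09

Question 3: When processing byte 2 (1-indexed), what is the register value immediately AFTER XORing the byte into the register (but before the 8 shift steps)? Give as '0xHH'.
Register before byte 2: 0xC7
Byte 2: 0x3E
0xC7 XOR 0x3E = 0xF9

Answer: 0xF9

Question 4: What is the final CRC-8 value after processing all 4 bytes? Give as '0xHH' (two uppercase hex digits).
Answer: 0x09

Derivation:
After byte 1 (0xEA): reg=0xC7
After byte 2 (0x3E): reg=0xE1
After byte 3 (0x05): reg=0xB2
After byte 4 (0xB1): reg=0x09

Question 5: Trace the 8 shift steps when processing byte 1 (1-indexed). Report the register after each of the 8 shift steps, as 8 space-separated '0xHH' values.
Answer: 0x80 0x07 0x0E 0x1C 0x38 0x70 0xE0 0xC7

Derivation:
Register before byte 1: 0xAA
After XOR with byte 0xEA: 0x40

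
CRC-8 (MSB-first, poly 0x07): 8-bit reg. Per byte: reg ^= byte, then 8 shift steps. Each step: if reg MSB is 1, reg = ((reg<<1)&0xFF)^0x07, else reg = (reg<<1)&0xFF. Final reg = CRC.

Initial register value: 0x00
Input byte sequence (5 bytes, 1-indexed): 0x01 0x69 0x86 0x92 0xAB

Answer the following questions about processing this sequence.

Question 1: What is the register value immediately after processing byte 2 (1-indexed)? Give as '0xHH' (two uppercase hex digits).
Answer: 0x0D

Derivation:
After byte 1 (0x01): reg=0x07
After byte 2 (0x69): reg=0x0D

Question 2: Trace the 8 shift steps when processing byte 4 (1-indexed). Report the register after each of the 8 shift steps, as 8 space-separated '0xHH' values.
Answer: 0x54 0xA8 0x57 0xAE 0x5B 0xB6 0x6B 0xD6

Derivation:
After byte 1 (0x01): reg=0x07
After byte 2 (0x69): reg=0x0D
After byte 3 (0x86): reg=0xB8
Register before byte 4: 0xB8
After XOR with byte 0x92: 0x2A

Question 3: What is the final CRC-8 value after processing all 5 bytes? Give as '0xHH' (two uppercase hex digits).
Answer: 0x74

Derivation:
After byte 1 (0x01): reg=0x07
After byte 2 (0x69): reg=0x0D
After byte 3 (0x86): reg=0xB8
After byte 4 (0x92): reg=0xD6
After byte 5 (0xAB): reg=0x74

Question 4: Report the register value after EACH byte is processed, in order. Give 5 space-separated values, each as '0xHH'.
0x07 0x0D 0xB8 0xD6 0x74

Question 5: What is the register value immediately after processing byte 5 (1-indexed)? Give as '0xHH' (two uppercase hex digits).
Answer: 0x74

Derivation:
After byte 1 (0x01): reg=0x07
After byte 2 (0x69): reg=0x0D
After byte 3 (0x86): reg=0xB8
After byte 4 (0x92): reg=0xD6
After byte 5 (0xAB): reg=0x74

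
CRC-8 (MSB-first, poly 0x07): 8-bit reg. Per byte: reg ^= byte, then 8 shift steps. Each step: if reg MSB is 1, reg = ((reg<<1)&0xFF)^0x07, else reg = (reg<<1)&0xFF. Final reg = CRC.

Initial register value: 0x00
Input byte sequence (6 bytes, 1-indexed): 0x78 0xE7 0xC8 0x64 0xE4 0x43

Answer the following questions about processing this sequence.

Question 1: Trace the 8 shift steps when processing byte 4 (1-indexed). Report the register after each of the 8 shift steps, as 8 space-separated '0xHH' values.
Answer: 0x18 0x30 0x60 0xC0 0x87 0x09 0x12 0x24

Derivation:
After byte 1 (0x78): reg=0x6F
After byte 2 (0xE7): reg=0xB1
After byte 3 (0xC8): reg=0x68
Register before byte 4: 0x68
After XOR with byte 0x64: 0x0C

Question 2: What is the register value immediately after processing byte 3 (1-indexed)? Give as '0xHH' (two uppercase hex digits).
After byte 1 (0x78): reg=0x6F
After byte 2 (0xE7): reg=0xB1
After byte 3 (0xC8): reg=0x68

Answer: 0x68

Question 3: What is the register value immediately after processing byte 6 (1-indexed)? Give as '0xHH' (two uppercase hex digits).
Answer: 0x23

Derivation:
After byte 1 (0x78): reg=0x6F
After byte 2 (0xE7): reg=0xB1
After byte 3 (0xC8): reg=0x68
After byte 4 (0x64): reg=0x24
After byte 5 (0xE4): reg=0x4E
After byte 6 (0x43): reg=0x23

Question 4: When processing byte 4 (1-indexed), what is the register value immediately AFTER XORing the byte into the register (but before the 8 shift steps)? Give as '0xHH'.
Register before byte 4: 0x68
Byte 4: 0x64
0x68 XOR 0x64 = 0x0C

Answer: 0x0C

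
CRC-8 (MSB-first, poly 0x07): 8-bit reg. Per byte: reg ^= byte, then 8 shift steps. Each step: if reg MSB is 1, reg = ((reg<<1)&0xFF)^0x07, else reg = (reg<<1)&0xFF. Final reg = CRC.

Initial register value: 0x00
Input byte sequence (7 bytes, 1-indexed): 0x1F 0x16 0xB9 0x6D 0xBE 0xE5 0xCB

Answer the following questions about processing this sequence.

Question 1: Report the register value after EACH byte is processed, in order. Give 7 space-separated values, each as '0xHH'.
0x5D 0xF6 0xEA 0x9C 0xEE 0x31 0xE8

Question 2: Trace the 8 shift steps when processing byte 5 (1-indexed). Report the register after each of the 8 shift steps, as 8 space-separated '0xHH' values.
Answer: 0x44 0x88 0x17 0x2E 0x5C 0xB8 0x77 0xEE

Derivation:
After byte 1 (0x1F): reg=0x5D
After byte 2 (0x16): reg=0xF6
After byte 3 (0xB9): reg=0xEA
After byte 4 (0x6D): reg=0x9C
Register before byte 5: 0x9C
After XOR with byte 0xBE: 0x22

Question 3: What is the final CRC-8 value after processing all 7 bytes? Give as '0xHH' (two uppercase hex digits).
After byte 1 (0x1F): reg=0x5D
After byte 2 (0x16): reg=0xF6
After byte 3 (0xB9): reg=0xEA
After byte 4 (0x6D): reg=0x9C
After byte 5 (0xBE): reg=0xEE
After byte 6 (0xE5): reg=0x31
After byte 7 (0xCB): reg=0xE8

Answer: 0xE8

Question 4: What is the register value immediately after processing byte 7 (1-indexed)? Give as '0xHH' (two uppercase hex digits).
Answer: 0xE8

Derivation:
After byte 1 (0x1F): reg=0x5D
After byte 2 (0x16): reg=0xF6
After byte 3 (0xB9): reg=0xEA
After byte 4 (0x6D): reg=0x9C
After byte 5 (0xBE): reg=0xEE
After byte 6 (0xE5): reg=0x31
After byte 7 (0xCB): reg=0xE8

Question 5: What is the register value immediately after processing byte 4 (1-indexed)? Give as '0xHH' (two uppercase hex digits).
Answer: 0x9C

Derivation:
After byte 1 (0x1F): reg=0x5D
After byte 2 (0x16): reg=0xF6
After byte 3 (0xB9): reg=0xEA
After byte 4 (0x6D): reg=0x9C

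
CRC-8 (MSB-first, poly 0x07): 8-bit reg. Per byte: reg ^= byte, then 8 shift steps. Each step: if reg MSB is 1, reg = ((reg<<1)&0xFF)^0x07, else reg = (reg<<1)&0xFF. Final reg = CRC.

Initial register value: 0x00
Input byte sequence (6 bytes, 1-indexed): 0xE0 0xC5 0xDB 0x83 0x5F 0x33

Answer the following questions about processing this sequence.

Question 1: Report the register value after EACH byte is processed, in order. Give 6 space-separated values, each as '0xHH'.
0xAE 0x16 0x6D 0x84 0x0F 0xB4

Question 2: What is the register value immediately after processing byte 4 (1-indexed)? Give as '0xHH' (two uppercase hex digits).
After byte 1 (0xE0): reg=0xAE
After byte 2 (0xC5): reg=0x16
After byte 3 (0xDB): reg=0x6D
After byte 4 (0x83): reg=0x84

Answer: 0x84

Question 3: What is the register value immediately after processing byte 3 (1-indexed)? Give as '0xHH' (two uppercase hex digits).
After byte 1 (0xE0): reg=0xAE
After byte 2 (0xC5): reg=0x16
After byte 3 (0xDB): reg=0x6D

Answer: 0x6D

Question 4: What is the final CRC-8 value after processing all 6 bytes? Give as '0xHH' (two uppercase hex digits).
After byte 1 (0xE0): reg=0xAE
After byte 2 (0xC5): reg=0x16
After byte 3 (0xDB): reg=0x6D
After byte 4 (0x83): reg=0x84
After byte 5 (0x5F): reg=0x0F
After byte 6 (0x33): reg=0xB4

Answer: 0xB4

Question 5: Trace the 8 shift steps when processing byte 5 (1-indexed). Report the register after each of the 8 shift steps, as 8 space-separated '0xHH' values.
Answer: 0xB1 0x65 0xCA 0x93 0x21 0x42 0x84 0x0F

Derivation:
After byte 1 (0xE0): reg=0xAE
After byte 2 (0xC5): reg=0x16
After byte 3 (0xDB): reg=0x6D
After byte 4 (0x83): reg=0x84
Register before byte 5: 0x84
After XOR with byte 0x5F: 0xDB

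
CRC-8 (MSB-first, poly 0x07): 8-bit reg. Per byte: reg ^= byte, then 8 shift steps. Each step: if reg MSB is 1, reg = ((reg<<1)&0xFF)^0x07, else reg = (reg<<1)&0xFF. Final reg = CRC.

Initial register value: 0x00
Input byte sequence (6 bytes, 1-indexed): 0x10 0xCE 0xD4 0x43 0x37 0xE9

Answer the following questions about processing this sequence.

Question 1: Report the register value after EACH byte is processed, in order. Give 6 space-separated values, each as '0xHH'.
0x70 0x33 0xBB 0xE6 0x39 0x3E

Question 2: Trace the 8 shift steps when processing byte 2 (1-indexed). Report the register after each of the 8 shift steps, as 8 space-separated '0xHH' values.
After byte 1 (0x10): reg=0x70
Register before byte 2: 0x70
After XOR with byte 0xCE: 0xBE

Answer: 0x7B 0xF6 0xEB 0xD1 0xA5 0x4D 0x9A 0x33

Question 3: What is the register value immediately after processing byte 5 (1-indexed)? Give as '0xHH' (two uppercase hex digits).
After byte 1 (0x10): reg=0x70
After byte 2 (0xCE): reg=0x33
After byte 3 (0xD4): reg=0xBB
After byte 4 (0x43): reg=0xE6
After byte 5 (0x37): reg=0x39

Answer: 0x39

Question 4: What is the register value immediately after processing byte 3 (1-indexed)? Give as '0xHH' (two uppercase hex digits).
Answer: 0xBB

Derivation:
After byte 1 (0x10): reg=0x70
After byte 2 (0xCE): reg=0x33
After byte 3 (0xD4): reg=0xBB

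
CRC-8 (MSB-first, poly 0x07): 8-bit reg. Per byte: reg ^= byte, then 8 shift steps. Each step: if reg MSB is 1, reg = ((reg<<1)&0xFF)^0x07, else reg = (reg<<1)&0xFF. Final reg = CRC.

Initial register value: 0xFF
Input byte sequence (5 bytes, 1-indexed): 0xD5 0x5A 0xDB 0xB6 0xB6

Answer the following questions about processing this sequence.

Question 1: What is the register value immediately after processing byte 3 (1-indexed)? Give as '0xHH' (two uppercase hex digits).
After byte 1 (0xD5): reg=0xD6
After byte 2 (0x5A): reg=0xAD
After byte 3 (0xDB): reg=0x45

Answer: 0x45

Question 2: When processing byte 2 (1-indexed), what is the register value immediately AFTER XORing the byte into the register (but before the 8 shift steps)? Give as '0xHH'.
Answer: 0x8C

Derivation:
Register before byte 2: 0xD6
Byte 2: 0x5A
0xD6 XOR 0x5A = 0x8C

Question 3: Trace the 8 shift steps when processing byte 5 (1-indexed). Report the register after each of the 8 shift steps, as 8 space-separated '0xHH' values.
After byte 1 (0xD5): reg=0xD6
After byte 2 (0x5A): reg=0xAD
After byte 3 (0xDB): reg=0x45
After byte 4 (0xB6): reg=0xD7
Register before byte 5: 0xD7
After XOR with byte 0xB6: 0x61

Answer: 0xC2 0x83 0x01 0x02 0x04 0x08 0x10 0x20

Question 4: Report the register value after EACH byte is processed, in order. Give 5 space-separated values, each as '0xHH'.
0xD6 0xAD 0x45 0xD7 0x20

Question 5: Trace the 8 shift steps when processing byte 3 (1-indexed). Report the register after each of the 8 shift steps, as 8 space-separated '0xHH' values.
After byte 1 (0xD5): reg=0xD6
After byte 2 (0x5A): reg=0xAD
Register before byte 3: 0xAD
After XOR with byte 0xDB: 0x76

Answer: 0xEC 0xDF 0xB9 0x75 0xEA 0xD3 0xA1 0x45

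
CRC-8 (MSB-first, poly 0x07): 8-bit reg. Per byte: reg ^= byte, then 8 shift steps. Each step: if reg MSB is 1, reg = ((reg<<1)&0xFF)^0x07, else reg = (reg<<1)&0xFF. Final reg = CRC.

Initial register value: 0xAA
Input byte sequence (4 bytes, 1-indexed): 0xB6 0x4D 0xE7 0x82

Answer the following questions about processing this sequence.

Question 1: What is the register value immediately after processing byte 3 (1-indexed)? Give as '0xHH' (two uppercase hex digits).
After byte 1 (0xB6): reg=0x54
After byte 2 (0x4D): reg=0x4F
After byte 3 (0xE7): reg=0x51

Answer: 0x51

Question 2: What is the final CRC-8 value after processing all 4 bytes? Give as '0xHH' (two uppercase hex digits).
After byte 1 (0xB6): reg=0x54
After byte 2 (0x4D): reg=0x4F
After byte 3 (0xE7): reg=0x51
After byte 4 (0x82): reg=0x37

Answer: 0x37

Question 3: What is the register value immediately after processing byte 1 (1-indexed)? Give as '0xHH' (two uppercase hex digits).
Answer: 0x54

Derivation:
After byte 1 (0xB6): reg=0x54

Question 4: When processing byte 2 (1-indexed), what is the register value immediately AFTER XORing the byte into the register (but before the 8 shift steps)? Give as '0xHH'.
Register before byte 2: 0x54
Byte 2: 0x4D
0x54 XOR 0x4D = 0x19

Answer: 0x19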